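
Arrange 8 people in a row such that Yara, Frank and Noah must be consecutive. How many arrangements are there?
Treat the 3 as one block: (8-3+1)! × 3! = 720 × 6 = 4320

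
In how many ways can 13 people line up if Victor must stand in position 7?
Fix one position: (13-1)! = 479001600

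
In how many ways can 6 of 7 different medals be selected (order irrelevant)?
C(7,6) = 7!/(6!×1!) = 7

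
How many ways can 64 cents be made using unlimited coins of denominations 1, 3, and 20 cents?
Coefficient of x^64 in 1/(1-x^1) · 1/(1-x^3) · 1/(1-x^20). Case on j = number of 20-cent coins (j = 0..3); remainder r = 64 - 20j is made from {1,3} in ⌊r/3⌋+1 ways. r = 64, 44, 24, 4 → 22 + 15 + 9 + 2 = 48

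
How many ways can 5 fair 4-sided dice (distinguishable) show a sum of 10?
Coefficient of x^10 in (x + x² + ... + x^4)^5. By inclusion-exclusion on dice exceeding 4: Σ_j (-1)^j C(5,j)·C(10-1-4j, 4) = C(5,0)·C(9,4) - C(5,1)·C(5,4) = 1·126 - 5·5 = 101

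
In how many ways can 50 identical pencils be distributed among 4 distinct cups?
C(50+4-1, 4-1) = C(53, 3) = 23426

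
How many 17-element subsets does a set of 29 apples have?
C(29,17) = 29!/(17!×12!) = 51895935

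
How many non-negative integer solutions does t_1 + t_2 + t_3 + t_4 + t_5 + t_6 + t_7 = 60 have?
C(60+7-1, 7-1) = C(66, 6) = 90858768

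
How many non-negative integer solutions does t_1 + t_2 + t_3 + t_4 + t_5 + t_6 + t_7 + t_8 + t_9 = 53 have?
C(53+9-1, 9-1) = C(61, 8) = 2944827765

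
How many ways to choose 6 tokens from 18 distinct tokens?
C(18,6) = 18!/(6!×12!) = 18564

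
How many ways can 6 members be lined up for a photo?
6! = 720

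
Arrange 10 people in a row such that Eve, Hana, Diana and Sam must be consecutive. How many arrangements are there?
Treat the 4 as one block: (10-4+1)! × 4! = 5040 × 24 = 120960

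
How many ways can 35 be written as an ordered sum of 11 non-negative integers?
C(35+11-1, 11-1) = C(45, 10) = 3190187286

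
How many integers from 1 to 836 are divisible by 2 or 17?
⌊836/2⌋ + ⌊836/17⌋ - ⌊836/34⌋ = 418 + 49 - 24 = 443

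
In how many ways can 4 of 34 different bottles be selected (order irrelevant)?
C(34,4) = 34!/(4!×30!) = 46376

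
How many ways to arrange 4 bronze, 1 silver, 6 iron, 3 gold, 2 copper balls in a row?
16! / (4! × 1! × 6! × 3! × 2!) = 100900800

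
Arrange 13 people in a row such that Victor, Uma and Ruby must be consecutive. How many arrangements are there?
Treat the 3 as one block: (13-3+1)! × 3! = 39916800 × 6 = 239500800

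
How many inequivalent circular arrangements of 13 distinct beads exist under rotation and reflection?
(13-1)!/2 = 479001600/2 = 239500800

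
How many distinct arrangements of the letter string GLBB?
4! / (2! × 1! × 1!) = 12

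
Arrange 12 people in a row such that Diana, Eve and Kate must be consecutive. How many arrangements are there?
Treat the 3 as one block: (12-3+1)! × 3! = 3628800 × 6 = 21772800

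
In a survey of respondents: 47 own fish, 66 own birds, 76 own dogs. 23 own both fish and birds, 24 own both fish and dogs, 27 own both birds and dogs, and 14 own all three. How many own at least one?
|A∪B∪C| = 47+66+76-23-24-27+14 = 129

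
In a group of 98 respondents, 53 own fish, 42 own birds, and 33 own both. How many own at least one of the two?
|A∪B| = |A| + |B| - |A∩B| = 53 + 42 - 33 = 62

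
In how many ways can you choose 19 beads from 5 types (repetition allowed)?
C(19+5-1, 5-1) = C(23, 4) = 8855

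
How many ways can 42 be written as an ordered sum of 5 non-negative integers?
C(42+5-1, 5-1) = C(46, 4) = 163185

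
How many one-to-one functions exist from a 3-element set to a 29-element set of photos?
P(29,3) = 29!/(29-3)! = 21924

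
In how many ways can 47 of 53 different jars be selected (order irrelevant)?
C(53,47) = 53!/(47!×6!) = 22957480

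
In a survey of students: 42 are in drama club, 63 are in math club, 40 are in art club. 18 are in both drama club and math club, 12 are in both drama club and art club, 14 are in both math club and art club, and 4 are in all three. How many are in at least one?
|A∪B∪C| = 42+63+40-18-12-14+4 = 105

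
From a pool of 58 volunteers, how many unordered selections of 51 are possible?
C(58,51) = 58!/(51!×7!) = 300674088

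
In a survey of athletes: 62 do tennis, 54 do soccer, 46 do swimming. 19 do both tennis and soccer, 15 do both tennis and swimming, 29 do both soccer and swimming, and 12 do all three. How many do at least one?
|A∪B∪C| = 62+54+46-19-15-29+12 = 111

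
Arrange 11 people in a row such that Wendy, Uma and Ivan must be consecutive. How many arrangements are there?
Treat the 3 as one block: (11-3+1)! × 3! = 362880 × 6 = 2177280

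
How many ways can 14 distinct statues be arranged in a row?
14! = 87178291200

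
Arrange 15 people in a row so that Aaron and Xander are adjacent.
Treat as block: (15-1)! × 2! = 87178291200 × 2 = 174356582400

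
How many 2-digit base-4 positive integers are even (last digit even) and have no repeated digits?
Last∈{0,2}. Last=0: 3. Last nonzero: 1×2×P(2,0) = 2. Total = 5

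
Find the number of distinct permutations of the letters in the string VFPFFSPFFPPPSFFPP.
17! / (2! × 7! × 7! × 1!) = 7001280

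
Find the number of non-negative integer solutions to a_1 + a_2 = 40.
C(40+2-1, 2-1) = C(41, 1) = 41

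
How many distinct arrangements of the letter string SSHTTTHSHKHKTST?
15! / (5! × 2! × 4! × 4!) = 9459450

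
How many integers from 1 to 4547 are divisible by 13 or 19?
⌊4547/13⌋ + ⌊4547/19⌋ - ⌊4547/247⌋ = 349 + 239 - 18 = 570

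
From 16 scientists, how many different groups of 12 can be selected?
C(16,12) = 16!/(12!×4!) = 1820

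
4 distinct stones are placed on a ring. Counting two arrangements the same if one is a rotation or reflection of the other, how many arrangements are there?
(4-1)!/2 = 6/2 = 3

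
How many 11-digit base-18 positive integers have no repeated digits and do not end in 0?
Last digit: 17 nonzero choices. First digit: 16 (nonzero, ≠last). Middle 9: P(16,9) = 4151347200. Total = 1129166438400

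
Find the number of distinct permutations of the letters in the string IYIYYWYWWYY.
11! / (2! × 3! × 6!) = 4620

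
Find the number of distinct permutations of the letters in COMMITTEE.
9! / (1! × 1! × 2! × 1! × 2! × 2!) = 45360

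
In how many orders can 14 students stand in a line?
14! = 87178291200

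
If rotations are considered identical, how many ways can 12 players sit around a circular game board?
Circular: fix one position, arrange the rest. (12-1)! = 39916800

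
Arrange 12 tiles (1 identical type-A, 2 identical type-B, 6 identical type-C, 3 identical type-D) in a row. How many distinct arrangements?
12! / (1! × 2! × 6! × 3!) = 55440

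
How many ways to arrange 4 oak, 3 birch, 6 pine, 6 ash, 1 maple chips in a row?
20! / (4! × 3! × 6! × 6! × 1!) = 32590958400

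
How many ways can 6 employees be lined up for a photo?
6! = 720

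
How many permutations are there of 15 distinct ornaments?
15! = 1307674368000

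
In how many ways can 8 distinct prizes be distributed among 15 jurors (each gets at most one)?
P(15,8) = 15!/(15-8)! = 259459200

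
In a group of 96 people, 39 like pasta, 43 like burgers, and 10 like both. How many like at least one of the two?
|A∪B| = |A| + |B| - |A∩B| = 39 + 43 - 10 = 72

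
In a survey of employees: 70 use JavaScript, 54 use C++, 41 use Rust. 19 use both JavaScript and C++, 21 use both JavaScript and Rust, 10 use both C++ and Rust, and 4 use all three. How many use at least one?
|A∪B∪C| = 70+54+41-19-21-10+4 = 119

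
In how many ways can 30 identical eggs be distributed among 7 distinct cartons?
C(30+7-1, 7-1) = C(36, 6) = 1947792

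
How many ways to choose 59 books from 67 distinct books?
C(67,59) = 67!/(59!×8!) = 6522361560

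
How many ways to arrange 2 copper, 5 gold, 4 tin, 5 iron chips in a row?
16! / (2! × 5! × 4! × 5!) = 30270240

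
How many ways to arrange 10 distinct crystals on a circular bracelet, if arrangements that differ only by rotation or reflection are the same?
(10-1)!/2 = 362880/2 = 181440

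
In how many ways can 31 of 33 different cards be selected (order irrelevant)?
C(33,31) = 33!/(31!×2!) = 528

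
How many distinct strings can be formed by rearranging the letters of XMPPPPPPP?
9! / (1! × 1! × 7!) = 72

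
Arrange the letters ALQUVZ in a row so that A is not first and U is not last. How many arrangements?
By inclusion-exclusion: 6! - 2×(6-1)! + (6-2)! = 720 - 240 + 24 = 504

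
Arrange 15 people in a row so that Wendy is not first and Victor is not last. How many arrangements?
By inclusion-exclusion: 15! - 2×(15-1)! + (15-2)! = 1307674368000 - 174356582400 + 6227020800 = 1139544806400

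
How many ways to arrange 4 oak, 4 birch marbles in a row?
8! / (4! × 4!) = 70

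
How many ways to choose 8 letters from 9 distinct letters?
C(9,8) = 9!/(8!×1!) = 9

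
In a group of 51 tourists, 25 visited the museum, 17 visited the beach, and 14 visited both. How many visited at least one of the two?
|A∪B| = |A| + |B| - |A∩B| = 25 + 17 - 14 = 28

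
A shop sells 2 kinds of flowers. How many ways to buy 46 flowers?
C(46+2-1, 2-1) = C(47, 1) = 47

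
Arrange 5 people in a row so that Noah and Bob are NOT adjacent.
Total - adjacent = 5! - (5-1)!×2 = 120 - 48 = 72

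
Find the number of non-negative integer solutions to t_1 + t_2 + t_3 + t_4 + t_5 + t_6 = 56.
C(56+6-1, 6-1) = C(61, 5) = 5949147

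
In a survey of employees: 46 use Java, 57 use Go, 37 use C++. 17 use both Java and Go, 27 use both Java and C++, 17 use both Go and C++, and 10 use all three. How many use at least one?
|A∪B∪C| = 46+57+37-17-27-17+10 = 89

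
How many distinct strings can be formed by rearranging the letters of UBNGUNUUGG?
10! / (4! × 2! × 1! × 3!) = 12600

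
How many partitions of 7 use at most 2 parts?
By conjugation, equals partitions of 7 into parts ≤ 2. Let r_j(i) = number of partitions of i into parts ≤ j, for i = 0..7. r_1(i) = 1 for all i; r_j(i) = r_{j-1}(i) + r_j(i-j). Rows j = 2..2: ≤2: 1 1 2 2 3 3 4 4. r_2(7) = 4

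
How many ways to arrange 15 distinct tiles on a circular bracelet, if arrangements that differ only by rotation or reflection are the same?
(15-1)!/2 = 87178291200/2 = 43589145600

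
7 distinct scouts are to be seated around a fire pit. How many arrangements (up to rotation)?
Circular: fix one position, arrange the rest. (7-1)! = 720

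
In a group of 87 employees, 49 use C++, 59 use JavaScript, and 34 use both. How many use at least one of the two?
|A∪B| = |A| + |B| - |A∩B| = 49 + 59 - 34 = 74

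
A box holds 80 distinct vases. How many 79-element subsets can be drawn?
C(80,79) = 80!/(79!×1!) = 80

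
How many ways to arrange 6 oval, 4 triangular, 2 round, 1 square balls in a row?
13! / (6! × 4! × 2! × 1!) = 180180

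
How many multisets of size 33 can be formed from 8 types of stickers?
C(33+8-1, 8-1) = C(40, 7) = 18643560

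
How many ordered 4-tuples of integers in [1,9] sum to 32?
Coefficient of x^32 in (x + x² + ... + x^9)^4. By inclusion-exclusion on dice exceeding 9: Σ_j (-1)^j C(4,j)·C(32-1-9j, 3) = C(4,0)·C(31,3) - C(4,1)·C(22,3) + C(4,2)·C(13,3) - C(4,3)·C(4,3) = 1·4495 - 4·1540 + 6·286 - 4·4 = 35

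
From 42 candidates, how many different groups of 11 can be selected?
C(42,11) = 42!/(11!×31!) = 4280561376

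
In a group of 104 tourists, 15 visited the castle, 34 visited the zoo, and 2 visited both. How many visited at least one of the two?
|A∪B| = |A| + |B| - |A∩B| = 15 + 34 - 2 = 47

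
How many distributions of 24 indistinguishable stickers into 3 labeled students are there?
C(24+3-1, 3-1) = C(26, 2) = 325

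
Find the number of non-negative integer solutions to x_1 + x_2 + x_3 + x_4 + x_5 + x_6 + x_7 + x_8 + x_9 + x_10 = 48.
C(48+10-1, 10-1) = C(57, 9) = 8996462475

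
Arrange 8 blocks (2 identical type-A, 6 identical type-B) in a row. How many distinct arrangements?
8! / (2! × 6!) = 28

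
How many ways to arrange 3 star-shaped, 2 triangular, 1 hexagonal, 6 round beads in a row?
12! / (3! × 2! × 1! × 6!) = 55440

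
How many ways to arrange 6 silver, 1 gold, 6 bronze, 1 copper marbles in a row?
14! / (6! × 1! × 6! × 1!) = 168168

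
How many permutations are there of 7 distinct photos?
7! = 5040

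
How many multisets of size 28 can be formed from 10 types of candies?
C(28+10-1, 10-1) = C(37, 9) = 124403620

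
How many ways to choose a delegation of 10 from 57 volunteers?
C(57,10) = 57!/(10!×47!) = 43183019880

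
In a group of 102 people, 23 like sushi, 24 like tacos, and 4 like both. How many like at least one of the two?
|A∪B| = |A| + |B| - |A∩B| = 23 + 24 - 4 = 43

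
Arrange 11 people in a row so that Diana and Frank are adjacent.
Treat as block: (11-1)! × 2! = 3628800 × 2 = 7257600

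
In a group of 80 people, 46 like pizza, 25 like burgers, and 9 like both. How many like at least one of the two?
|A∪B| = |A| + |B| - |A∩B| = 46 + 25 - 9 = 62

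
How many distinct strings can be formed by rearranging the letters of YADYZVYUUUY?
11! / (1! × 1! × 3! × 1! × 1! × 4!) = 277200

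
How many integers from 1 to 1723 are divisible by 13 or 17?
⌊1723/13⌋ + ⌊1723/17⌋ - ⌊1723/221⌋ = 132 + 101 - 7 = 226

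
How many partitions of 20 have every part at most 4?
Let r_j(i) = number of partitions of i into parts ≤ j, for i = 0..20. r_1(i) = 1 for all i; r_j(i) = r_{j-1}(i) + r_j(i-j). Rows j = 2..4: ≤2: 1 1 2 2 3 3 4 4 5 5 6 6 7 7 8 8 9 9 10 10 11; ≤3: 1 1 2 3 4 5 7 8 10 12 14 16 19 21 24 27 30 33 37 40 44; ≤4: 1 1 2 3 5 6 9 11 15 18 23 27 34 39 47 54 64 72 84 94 108. r_4(20) = 108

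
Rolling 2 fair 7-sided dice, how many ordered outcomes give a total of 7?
Coefficient of x^7 in (x + x² + ... + x^7)^2. By inclusion-exclusion on dice exceeding 7: Σ_j (-1)^j C(2,j)·C(7-1-7j, 1) = C(2,0)·C(6,1) = 1·6 = 6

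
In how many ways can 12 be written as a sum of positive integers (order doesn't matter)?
Pentagonal recurrence p(n) = p(n-1) + p(n-2) - p(n-5) - p(n-7) + p(n-12) + p(n-15) - ... gives p(0..11) = 1, 1, 2, 3, 5, 7, 11, 15, 22, 30, 42, 56. p(12) = p(11) + p(10) - p(7) - p(5) + p(0) = 56 + 42 - 15 - 7 + 1 = 77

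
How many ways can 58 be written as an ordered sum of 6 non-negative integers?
C(58+6-1, 6-1) = C(63, 5) = 7028847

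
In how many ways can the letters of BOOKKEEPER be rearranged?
10! / (1! × 2! × 2! × 3! × 1! × 1!) = 151200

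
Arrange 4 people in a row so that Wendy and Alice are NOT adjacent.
Total - adjacent = 4! - (4-1)!×2 = 24 - 12 = 12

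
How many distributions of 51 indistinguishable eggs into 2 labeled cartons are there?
C(51+2-1, 2-1) = C(52, 1) = 52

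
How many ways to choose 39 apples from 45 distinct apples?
C(45,39) = 45!/(39!×6!) = 8145060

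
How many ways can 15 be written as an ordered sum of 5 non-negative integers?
C(15+5-1, 5-1) = C(19, 4) = 3876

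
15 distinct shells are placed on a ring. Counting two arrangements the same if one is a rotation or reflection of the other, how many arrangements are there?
(15-1)!/2 = 87178291200/2 = 43589145600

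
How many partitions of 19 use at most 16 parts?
By conjugation, equals partitions of 19 into parts ≤ 16. Let r_j(i) = number of partitions of i into parts ≤ j, for i = 0..19. r_1(i) = 1 for all i; r_j(i) = r_{j-1}(i) + r_j(i-j). Rows j = 2..16: ≤2: 1 1 2 2 3 3 4 4 5 5 6 6 7 7 8 8 9 9 10 10; ≤3: 1 1 2 3 4 5 7 8 10 12 14 16 19 21 24 27 30 33 37 40; ≤4: 1 1 2 3 5 6 9 11 15 18 23 27 34 39 47 54 64 72 84 94; ≤5: 1 1 2 3 5 7 10 13 18 23 30 37 47 57 70 84 101 119 141 164; ≤6: 1 1 2 3 5 7 11 14 20 26 35 44 58 71 90 110 136 163 199 235; ≤7: 1 1 2 3 5 7 11 15 21 28 38 49 65 82 105 131 164 201 248 300; ≤8: 1 1 2 3 5 7 11 15 22 29 40 52 70 89 116 146 186 230 288 352; ≤9: 1 1 2 3 5 7 11 15 22 30 41 54 73 94 123 157 201 252 318 393; ≤10: 1 1 2 3 5 7 11 15 22 30 42 55 75 97 128 164 212 267 340 423; ≤11: 1 1 2 3 5 7 11 15 22 30 42 56 76 99 131 169 219 278 355 445; ≤12: 1 1 2 3 5 7 11 15 22 30 42 56 77 100 133 172 224 285 366 460; ≤13: 1 1 2 3 5 7 11 15 22 30 42 56 77 101 134 174 227 290 373 471; ≤14: 1 1 2 3 5 7 11 15 22 30 42 56 77 101 135 175 229 293 378 478; ≤15: 1 1 2 3 5 7 11 15 22 30 42 56 77 101 135 176 230 295 381 483; ≤16: 1 1 2 3 5 7 11 15 22 30 42 56 77 101 135 176 231 296 383 486. r_16(19) = 486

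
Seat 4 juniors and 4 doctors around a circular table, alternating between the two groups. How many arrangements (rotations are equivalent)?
Fix one of the juniors: (4-1)! ways for the remaining juniors, × 4! ways for the doctors = 6 × 24 = 144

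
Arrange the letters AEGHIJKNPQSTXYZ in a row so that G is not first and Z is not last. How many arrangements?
By inclusion-exclusion: 15! - 2×(15-1)! + (15-2)! = 1307674368000 - 174356582400 + 6227020800 = 1139544806400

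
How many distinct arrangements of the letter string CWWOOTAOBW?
10! / (1! × 3! × 1! × 3! × 1! × 1!) = 100800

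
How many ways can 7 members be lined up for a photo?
7! = 5040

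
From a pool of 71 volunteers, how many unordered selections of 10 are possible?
C(71,10) = 71!/(10!×61!) = 461738052776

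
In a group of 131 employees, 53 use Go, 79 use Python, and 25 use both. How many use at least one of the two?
|A∪B| = |A| + |B| - |A∩B| = 53 + 79 - 25 = 107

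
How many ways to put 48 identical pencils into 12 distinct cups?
C(48+12-1, 12-1) = C(59, 11) = 279871768995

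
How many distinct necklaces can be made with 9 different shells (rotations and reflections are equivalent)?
(9-1)!/2 = 40320/2 = 20160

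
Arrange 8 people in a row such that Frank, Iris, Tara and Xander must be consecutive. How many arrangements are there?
Treat the 4 as one block: (8-4+1)! × 4! = 120 × 24 = 2880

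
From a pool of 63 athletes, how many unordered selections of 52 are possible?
C(63,52) = 63!/(52!×11!) = 615790256823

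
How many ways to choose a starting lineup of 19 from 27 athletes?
C(27,19) = 27!/(19!×8!) = 2220075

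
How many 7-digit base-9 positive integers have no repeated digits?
First digit: 8 choices (nonzero). Then descending: 8 × 8 × 7 × 6 × 5 × 4 × 3 = 161280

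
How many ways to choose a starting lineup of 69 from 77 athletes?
C(77,69) = 77!/(69!×8!) = 21042072975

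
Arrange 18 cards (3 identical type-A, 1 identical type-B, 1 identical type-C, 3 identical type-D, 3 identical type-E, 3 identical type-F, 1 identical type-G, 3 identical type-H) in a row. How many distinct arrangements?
18! / (3! × 1! × 1! × 3! × 3! × 3! × 1! × 3!) = 823350528000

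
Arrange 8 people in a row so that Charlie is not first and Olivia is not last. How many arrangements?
By inclusion-exclusion: 8! - 2×(8-1)! + (8-2)! = 40320 - 10080 + 720 = 30960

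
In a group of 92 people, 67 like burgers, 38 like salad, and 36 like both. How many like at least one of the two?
|A∪B| = |A| + |B| - |A∩B| = 67 + 38 - 36 = 69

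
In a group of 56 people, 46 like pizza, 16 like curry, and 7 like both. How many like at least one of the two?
|A∪B| = |A| + |B| - |A∩B| = 46 + 16 - 7 = 55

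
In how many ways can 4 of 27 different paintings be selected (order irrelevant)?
C(27,4) = 27!/(4!×23!) = 17550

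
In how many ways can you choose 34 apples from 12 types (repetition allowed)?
C(34+12-1, 12-1) = C(45, 11) = 10150595910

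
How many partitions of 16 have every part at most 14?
Let r_j(i) = number of partitions of i into parts ≤ j, for i = 0..16. r_1(i) = 1 for all i; r_j(i) = r_{j-1}(i) + r_j(i-j). Rows j = 2..14: ≤2: 1 1 2 2 3 3 4 4 5 5 6 6 7 7 8 8 9; ≤3: 1 1 2 3 4 5 7 8 10 12 14 16 19 21 24 27 30; ≤4: 1 1 2 3 5 6 9 11 15 18 23 27 34 39 47 54 64; ≤5: 1 1 2 3 5 7 10 13 18 23 30 37 47 57 70 84 101; ≤6: 1 1 2 3 5 7 11 14 20 26 35 44 58 71 90 110 136; ≤7: 1 1 2 3 5 7 11 15 21 28 38 49 65 82 105 131 164; ≤8: 1 1 2 3 5 7 11 15 22 29 40 52 70 89 116 146 186; ≤9: 1 1 2 3 5 7 11 15 22 30 41 54 73 94 123 157 201; ≤10: 1 1 2 3 5 7 11 15 22 30 42 55 75 97 128 164 212; ≤11: 1 1 2 3 5 7 11 15 22 30 42 56 76 99 131 169 219; ≤12: 1 1 2 3 5 7 11 15 22 30 42 56 77 100 133 172 224; ≤13: 1 1 2 3 5 7 11 15 22 30 42 56 77 101 134 174 227; ≤14: 1 1 2 3 5 7 11 15 22 30 42 56 77 101 135 175 229. r_14(16) = 229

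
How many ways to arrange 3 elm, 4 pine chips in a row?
7! / (3! × 4!) = 35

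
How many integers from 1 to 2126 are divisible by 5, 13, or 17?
⌊2126/5⌋+⌊2126/13⌋+⌊2126/17⌋ - ⌊2126/65⌋-⌊2126/85⌋-⌊2126/221⌋ + ⌊2126/1105⌋ = 425+163+125 - 32-25-9 + 1 = 648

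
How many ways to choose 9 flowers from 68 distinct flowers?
C(68,9) = 68!/(9!×59!) = 49280065120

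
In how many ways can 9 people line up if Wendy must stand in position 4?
Fix one position: (9-1)! = 40320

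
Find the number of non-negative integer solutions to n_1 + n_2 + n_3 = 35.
C(35+3-1, 3-1) = C(37, 2) = 666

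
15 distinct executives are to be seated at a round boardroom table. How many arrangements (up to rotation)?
Circular: fix one position, arrange the rest. (15-1)! = 87178291200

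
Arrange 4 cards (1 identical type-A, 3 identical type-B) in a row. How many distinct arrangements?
4! / (1! × 3!) = 4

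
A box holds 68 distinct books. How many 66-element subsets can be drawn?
C(68,66) = 68!/(66!×2!) = 2278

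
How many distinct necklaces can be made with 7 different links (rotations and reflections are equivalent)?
(7-1)!/2 = 720/2 = 360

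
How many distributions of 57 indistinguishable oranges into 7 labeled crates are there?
C(57+7-1, 7-1) = C(63, 6) = 67945521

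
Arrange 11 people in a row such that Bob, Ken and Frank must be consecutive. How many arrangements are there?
Treat the 3 as one block: (11-3+1)! × 3! = 362880 × 6 = 2177280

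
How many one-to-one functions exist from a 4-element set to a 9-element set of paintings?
P(9,4) = 9!/(9-4)! = 3024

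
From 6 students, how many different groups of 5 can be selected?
C(6,5) = 6!/(5!×1!) = 6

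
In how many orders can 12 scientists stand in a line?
12! = 479001600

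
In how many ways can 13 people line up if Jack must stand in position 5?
Fix one position: (13-1)! = 479001600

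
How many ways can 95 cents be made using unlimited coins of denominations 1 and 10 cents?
Coefficient of x^95 in 1/(1-x^1) · 1/(1-x^10). Use j coins of 10 for j = 0..⌊95/10⌋ = 9, the rest in 1s: 9 + 1 = 10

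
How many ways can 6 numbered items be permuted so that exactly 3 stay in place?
Choose the 3 fixed points C(6,3) = 20, derange the rest: !3 = Σ_{j=0}^{3} (-1)^j·3!/j! = 6 - 6 + 3 - 1 = 2. Product = 20 × 2 = 40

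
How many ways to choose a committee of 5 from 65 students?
C(65,5) = 65!/(5!×60!) = 8259888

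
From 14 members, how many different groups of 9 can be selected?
C(14,9) = 14!/(9!×5!) = 2002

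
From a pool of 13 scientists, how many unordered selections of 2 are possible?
C(13,2) = 13!/(2!×11!) = 78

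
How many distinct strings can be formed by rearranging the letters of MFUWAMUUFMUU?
12! / (1! × 3! × 2! × 5! × 1!) = 332640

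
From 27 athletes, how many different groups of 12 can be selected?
C(27,12) = 27!/(12!×15!) = 17383860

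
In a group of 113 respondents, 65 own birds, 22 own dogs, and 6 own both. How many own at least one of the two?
|A∪B| = |A| + |B| - |A∩B| = 65 + 22 - 6 = 81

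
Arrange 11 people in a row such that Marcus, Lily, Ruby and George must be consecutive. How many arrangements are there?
Treat the 4 as one block: (11-4+1)! × 4! = 40320 × 24 = 967680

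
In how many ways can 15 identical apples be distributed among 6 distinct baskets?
C(15+6-1, 6-1) = C(20, 5) = 15504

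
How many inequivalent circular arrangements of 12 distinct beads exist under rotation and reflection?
(12-1)!/2 = 39916800/2 = 19958400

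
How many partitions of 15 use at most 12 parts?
By conjugation, equals partitions of 15 into parts ≤ 12. Let r_j(i) = number of partitions of i into parts ≤ j, for i = 0..15. r_1(i) = 1 for all i; r_j(i) = r_{j-1}(i) + r_j(i-j). Rows j = 2..12: ≤2: 1 1 2 2 3 3 4 4 5 5 6 6 7 7 8 8; ≤3: 1 1 2 3 4 5 7 8 10 12 14 16 19 21 24 27; ≤4: 1 1 2 3 5 6 9 11 15 18 23 27 34 39 47 54; ≤5: 1 1 2 3 5 7 10 13 18 23 30 37 47 57 70 84; ≤6: 1 1 2 3 5 7 11 14 20 26 35 44 58 71 90 110; ≤7: 1 1 2 3 5 7 11 15 21 28 38 49 65 82 105 131; ≤8: 1 1 2 3 5 7 11 15 22 29 40 52 70 89 116 146; ≤9: 1 1 2 3 5 7 11 15 22 30 41 54 73 94 123 157; ≤10: 1 1 2 3 5 7 11 15 22 30 42 55 75 97 128 164; ≤11: 1 1 2 3 5 7 11 15 22 30 42 56 76 99 131 169; ≤12: 1 1 2 3 5 7 11 15 22 30 42 56 77 100 133 172. r_12(15) = 172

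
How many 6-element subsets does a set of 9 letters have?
C(9,6) = 9!/(6!×3!) = 84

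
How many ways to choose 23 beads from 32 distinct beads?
C(32,23) = 32!/(23!×9!) = 28048800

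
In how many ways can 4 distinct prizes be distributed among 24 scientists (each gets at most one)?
P(24,4) = 24!/(24-4)! = 255024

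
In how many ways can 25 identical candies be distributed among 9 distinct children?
C(25+9-1, 9-1) = C(33, 8) = 13884156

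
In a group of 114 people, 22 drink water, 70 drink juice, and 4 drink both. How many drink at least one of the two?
|A∪B| = |A| + |B| - |A∩B| = 22 + 70 - 4 = 88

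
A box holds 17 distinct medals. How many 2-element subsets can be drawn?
C(17,2) = 17!/(2!×15!) = 136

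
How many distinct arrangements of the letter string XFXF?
4! / (2! × 2!) = 6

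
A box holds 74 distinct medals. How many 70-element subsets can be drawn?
C(74,70) = 74!/(70!×4!) = 1150626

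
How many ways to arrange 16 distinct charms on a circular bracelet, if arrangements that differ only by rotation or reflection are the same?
(16-1)!/2 = 1307674368000/2 = 653837184000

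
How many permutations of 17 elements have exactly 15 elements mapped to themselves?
Choose the 15 fixed points C(17,15) = 136, derange the rest: !2 = Σ_{j=0}^{2} (-1)^j·2!/j! = 2 - 2 + 1 = 1. Product = 136 × 1 = 136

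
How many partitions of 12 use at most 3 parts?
By conjugation, equals partitions of 12 into parts ≤ 3. Let r_j(i) = number of partitions of i into parts ≤ j, for i = 0..12. r_1(i) = 1 for all i; r_j(i) = r_{j-1}(i) + r_j(i-j). Rows j = 2..3: ≤2: 1 1 2 2 3 3 4 4 5 5 6 6 7; ≤3: 1 1 2 3 4 5 7 8 10 12 14 16 19. r_3(12) = 19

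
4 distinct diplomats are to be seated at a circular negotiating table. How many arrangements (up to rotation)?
Circular: fix one position, arrange the rest. (4-1)! = 6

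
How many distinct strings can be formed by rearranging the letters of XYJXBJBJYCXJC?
13! / (2! × 4! × 3! × 2! × 2!) = 5405400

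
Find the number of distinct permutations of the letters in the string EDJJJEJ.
7! / (4! × 2! × 1!) = 105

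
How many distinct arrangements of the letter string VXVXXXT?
7! / (1! × 2! × 4!) = 105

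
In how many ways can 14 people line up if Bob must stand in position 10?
Fix one position: (14-1)! = 6227020800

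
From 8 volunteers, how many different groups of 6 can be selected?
C(8,6) = 8!/(6!×2!) = 28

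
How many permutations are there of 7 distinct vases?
7! = 5040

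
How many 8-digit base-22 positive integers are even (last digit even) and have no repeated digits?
Last∈{0,2,4,6,8,10,12,14,16,18,20}. Last=0: 586051200. Last nonzero: 10×20×P(20,6) = 5581440000. Total = 6167491200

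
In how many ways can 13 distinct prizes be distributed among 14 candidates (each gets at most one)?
P(14,13) = 14!/(14-13)! = 87178291200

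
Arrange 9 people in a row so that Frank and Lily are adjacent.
Treat as block: (9-1)! × 2! = 40320 × 2 = 80640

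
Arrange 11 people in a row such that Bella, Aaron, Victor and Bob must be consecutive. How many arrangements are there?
Treat the 4 as one block: (11-4+1)! × 4! = 40320 × 24 = 967680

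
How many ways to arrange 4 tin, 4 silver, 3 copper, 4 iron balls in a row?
15! / (4! × 4! × 3! × 4!) = 15765750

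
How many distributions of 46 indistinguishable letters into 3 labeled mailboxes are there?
C(46+3-1, 3-1) = C(48, 2) = 1128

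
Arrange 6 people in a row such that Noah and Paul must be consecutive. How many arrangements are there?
Treat the 2 as one block: (6-2+1)! × 2! = 120 × 2 = 240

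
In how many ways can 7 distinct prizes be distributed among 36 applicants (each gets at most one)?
P(36,7) = 36!/(36-7)! = 42072307200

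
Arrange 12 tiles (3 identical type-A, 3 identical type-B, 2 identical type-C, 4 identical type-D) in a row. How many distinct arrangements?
12! / (3! × 3! × 2! × 4!) = 277200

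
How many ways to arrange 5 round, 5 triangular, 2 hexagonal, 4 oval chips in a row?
16! / (5! × 5! × 2! × 4!) = 30270240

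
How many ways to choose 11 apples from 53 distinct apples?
C(53,11) = 53!/(11!×42!) = 76223753060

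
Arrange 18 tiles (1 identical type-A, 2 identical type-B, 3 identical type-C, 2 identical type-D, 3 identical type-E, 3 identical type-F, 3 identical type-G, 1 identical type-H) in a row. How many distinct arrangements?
18! / (1! × 2! × 3! × 2! × 3! × 3! × 3! × 1!) = 1235025792000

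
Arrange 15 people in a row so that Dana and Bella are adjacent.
Treat as block: (15-1)! × 2! = 87178291200 × 2 = 174356582400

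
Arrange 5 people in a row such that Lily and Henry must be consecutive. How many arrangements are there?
Treat the 2 as one block: (5-2+1)! × 2! = 24 × 2 = 48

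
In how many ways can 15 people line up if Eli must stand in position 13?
Fix one position: (15-1)! = 87178291200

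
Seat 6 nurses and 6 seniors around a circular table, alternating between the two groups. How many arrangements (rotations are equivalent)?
Fix one of the nurses: (6-1)! ways for the remaining nurses, × 6! ways for the seniors = 120 × 720 = 86400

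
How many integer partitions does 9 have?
Pentagonal recurrence p(n) = p(n-1) + p(n-2) - p(n-5) - p(n-7) + p(n-12) + p(n-15) - ... gives p(0..8) = 1, 1, 2, 3, 5, 7, 11, 15, 22. p(9) = p(8) + p(7) - p(4) - p(2) = 22 + 15 - 5 - 2 = 30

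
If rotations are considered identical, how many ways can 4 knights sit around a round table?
Circular: fix one position, arrange the rest. (4-1)! = 6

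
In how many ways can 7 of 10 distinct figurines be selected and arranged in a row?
P(10,7) = 10!/(10-7)! = 604800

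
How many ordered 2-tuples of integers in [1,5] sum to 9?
Coefficient of x^9 in (x + x² + ... + x^5)^2. By inclusion-exclusion on dice exceeding 5: Σ_j (-1)^j C(2,j)·C(9-1-5j, 1) = C(2,0)·C(8,1) - C(2,1)·C(3,1) = 1·8 - 2·3 = 2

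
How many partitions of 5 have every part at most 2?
Let r_j(i) = number of partitions of i into parts ≤ j, for i = 0..5. r_1(i) = 1 for all i; r_j(i) = r_{j-1}(i) + r_j(i-j). Rows j = 2..2: ≤2: 1 1 2 2 3 3. r_2(5) = 3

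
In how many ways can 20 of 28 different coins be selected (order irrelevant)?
C(28,20) = 28!/(20!×8!) = 3108105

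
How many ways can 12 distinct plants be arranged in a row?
12! = 479001600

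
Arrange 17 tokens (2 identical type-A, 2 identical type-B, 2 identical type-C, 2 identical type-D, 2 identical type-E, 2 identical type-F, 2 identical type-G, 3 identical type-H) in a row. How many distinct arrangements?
17! / (2! × 2! × 2! × 2! × 2! × 2! × 2! × 3!) = 463134672000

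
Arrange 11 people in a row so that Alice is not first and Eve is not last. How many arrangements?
By inclusion-exclusion: 11! - 2×(11-1)! + (11-2)! = 39916800 - 7257600 + 362880 = 33022080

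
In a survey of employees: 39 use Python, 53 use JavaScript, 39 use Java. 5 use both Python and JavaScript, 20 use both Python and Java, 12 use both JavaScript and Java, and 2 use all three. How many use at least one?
|A∪B∪C| = 39+53+39-5-20-12+2 = 96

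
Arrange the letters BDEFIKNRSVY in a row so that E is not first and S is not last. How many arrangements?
By inclusion-exclusion: 11! - 2×(11-1)! + (11-2)! = 39916800 - 7257600 + 362880 = 33022080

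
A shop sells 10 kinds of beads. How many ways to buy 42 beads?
C(42+10-1, 10-1) = C(51, 9) = 3042312350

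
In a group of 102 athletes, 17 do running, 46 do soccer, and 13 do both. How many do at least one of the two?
|A∪B| = |A| + |B| - |A∩B| = 17 + 46 - 13 = 50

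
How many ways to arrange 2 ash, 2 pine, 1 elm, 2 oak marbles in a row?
7! / (2! × 2! × 1! × 2!) = 630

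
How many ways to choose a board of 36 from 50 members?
C(50,36) = 50!/(36!×14!) = 937845656300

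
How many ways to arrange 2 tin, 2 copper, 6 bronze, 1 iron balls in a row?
11! / (2! × 2! × 6! × 1!) = 13860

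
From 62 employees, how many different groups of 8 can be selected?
C(62,8) = 62!/(8!×54!) = 3381098545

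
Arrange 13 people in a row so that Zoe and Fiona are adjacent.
Treat as block: (13-1)! × 2! = 479001600 × 2 = 958003200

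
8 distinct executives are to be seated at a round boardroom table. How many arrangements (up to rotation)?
Circular: fix one position, arrange the rest. (8-1)! = 5040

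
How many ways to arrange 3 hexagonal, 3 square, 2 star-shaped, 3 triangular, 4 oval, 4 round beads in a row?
19! / (3! × 3! × 2! × 3! × 4! × 4!) = 488864376000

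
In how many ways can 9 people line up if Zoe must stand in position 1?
Fix one position: (9-1)! = 40320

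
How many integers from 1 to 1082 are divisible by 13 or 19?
⌊1082/13⌋ + ⌊1082/19⌋ - ⌊1082/247⌋ = 83 + 56 - 4 = 135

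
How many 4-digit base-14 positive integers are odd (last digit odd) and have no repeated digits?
Last∈{1,3,5,7,9,11,13}. Last=0: 0. Last nonzero: 7×12×P(12,2) = 11088. Total = 11088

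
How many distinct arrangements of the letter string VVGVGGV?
7! / (3! × 4!) = 35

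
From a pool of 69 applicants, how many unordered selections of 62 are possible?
C(69,62) = 69!/(62!×7!) = 1078897248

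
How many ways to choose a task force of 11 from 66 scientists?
C(66,11) = 66!/(11!×55!) = 1074082795968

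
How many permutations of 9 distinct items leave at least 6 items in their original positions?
Exactly j fixed points: C(9,j)·!(9-j); sum over j ≥ 6 (derangement numbers via !m = (m-1)·(!(m-1) + !(m-2)): !0..!3 = 1, 0, 1, 2). Σ_{j=6}^{9} C(9,j)·!(9-j) = C(9,6)·!3 + C(9,7)·!2 + C(9,8)·!1 + C(9,9)·!0 = 84·2 + 36·1 + 9·0 + 1·1 = 205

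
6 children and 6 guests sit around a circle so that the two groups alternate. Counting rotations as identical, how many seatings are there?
Fix one of the children: (6-1)! ways for the remaining children, × 6! ways for the guests = 120 × 720 = 86400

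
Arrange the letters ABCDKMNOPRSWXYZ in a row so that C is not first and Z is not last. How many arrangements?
By inclusion-exclusion: 15! - 2×(15-1)! + (15-2)! = 1307674368000 - 174356582400 + 6227020800 = 1139544806400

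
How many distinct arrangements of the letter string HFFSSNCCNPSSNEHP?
16! / (2! × 4! × 3! × 2! × 1! × 2! × 2!) = 9081072000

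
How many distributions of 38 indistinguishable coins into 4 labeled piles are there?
C(38+4-1, 4-1) = C(41, 3) = 10660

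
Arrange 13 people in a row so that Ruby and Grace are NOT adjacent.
Total - adjacent = 13! - (13-1)!×2 = 6227020800 - 958003200 = 5269017600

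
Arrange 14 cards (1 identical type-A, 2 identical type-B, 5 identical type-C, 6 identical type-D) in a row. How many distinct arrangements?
14! / (1! × 2! × 5! × 6!) = 504504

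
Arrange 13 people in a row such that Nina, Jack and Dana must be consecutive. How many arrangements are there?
Treat the 3 as one block: (13-3+1)! × 3! = 39916800 × 6 = 239500800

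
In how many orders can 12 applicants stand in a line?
12! = 479001600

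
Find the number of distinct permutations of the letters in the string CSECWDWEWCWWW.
13! / (1! × 6! × 1! × 2! × 3!) = 720720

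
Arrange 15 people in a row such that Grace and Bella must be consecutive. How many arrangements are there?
Treat the 2 as one block: (15-2+1)! × 2! = 87178291200 × 2 = 174356582400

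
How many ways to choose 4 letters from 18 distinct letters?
C(18,4) = 18!/(4!×14!) = 3060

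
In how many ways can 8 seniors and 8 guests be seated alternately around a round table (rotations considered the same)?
Fix one of the seniors: (8-1)! ways for the remaining seniors, × 8! ways for the guests = 5040 × 40320 = 203212800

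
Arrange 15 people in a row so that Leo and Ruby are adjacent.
Treat as block: (15-1)! × 2! = 87178291200 × 2 = 174356582400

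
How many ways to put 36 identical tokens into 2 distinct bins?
C(36+2-1, 2-1) = C(37, 1) = 37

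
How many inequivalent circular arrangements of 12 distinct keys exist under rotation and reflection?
(12-1)!/2 = 39916800/2 = 19958400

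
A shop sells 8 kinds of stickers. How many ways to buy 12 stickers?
C(12+8-1, 8-1) = C(19, 7) = 50388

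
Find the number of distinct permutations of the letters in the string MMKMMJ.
6! / (1! × 4! × 1!) = 30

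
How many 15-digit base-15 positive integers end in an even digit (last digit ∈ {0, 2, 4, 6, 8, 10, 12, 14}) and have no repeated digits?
Last∈{0,2,4,6,8,10,12,14}. Last=0: 87178291200. Last nonzero: 7×13×P(13,13) = 566658892800. Total = 653837184000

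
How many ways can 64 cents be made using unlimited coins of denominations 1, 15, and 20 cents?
Coefficient of x^64 in 1/(1-x^1) · 1/(1-x^15) · 1/(1-x^20). Case on j = number of 20-cent coins (j = 0..3); remainder r = 64 - 20j is made from {1,15} in ⌊r/15⌋+1 ways. r = 64, 44, 24, 4 → 5 + 3 + 2 + 1 = 11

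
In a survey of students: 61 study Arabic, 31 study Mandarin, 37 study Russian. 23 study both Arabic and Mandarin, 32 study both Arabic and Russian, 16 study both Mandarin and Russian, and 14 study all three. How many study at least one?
|A∪B∪C| = 61+31+37-23-32-16+14 = 72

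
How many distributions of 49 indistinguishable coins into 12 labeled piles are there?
C(49+12-1, 12-1) = C(60, 11) = 342700125300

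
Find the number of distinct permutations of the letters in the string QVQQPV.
6! / (2! × 3! × 1!) = 60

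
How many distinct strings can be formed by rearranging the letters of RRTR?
4! / (1! × 3!) = 4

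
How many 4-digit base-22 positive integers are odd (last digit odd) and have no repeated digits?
Last∈{1,3,5,7,9,11,13,15,17,19,21}. Last=0: 0. Last nonzero: 11×20×P(20,2) = 83600. Total = 83600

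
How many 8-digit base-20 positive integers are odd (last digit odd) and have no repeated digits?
Last∈{1,3,5,7,9,11,13,15,17,19}. Last=0: 0. Last nonzero: 10×18×P(18,6) = 2405894400. Total = 2405894400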